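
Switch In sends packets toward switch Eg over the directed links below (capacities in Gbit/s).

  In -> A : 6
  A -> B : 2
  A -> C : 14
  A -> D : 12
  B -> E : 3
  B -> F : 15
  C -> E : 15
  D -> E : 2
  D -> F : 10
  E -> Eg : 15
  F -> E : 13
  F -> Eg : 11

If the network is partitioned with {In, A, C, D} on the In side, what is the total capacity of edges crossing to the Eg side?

29

Edges leaving {In, A, C, D}: A→B (2), C→E (15), D→E (2), D→F (10).
Cut capacity = 2 + 15 + 2 + 10 = 29.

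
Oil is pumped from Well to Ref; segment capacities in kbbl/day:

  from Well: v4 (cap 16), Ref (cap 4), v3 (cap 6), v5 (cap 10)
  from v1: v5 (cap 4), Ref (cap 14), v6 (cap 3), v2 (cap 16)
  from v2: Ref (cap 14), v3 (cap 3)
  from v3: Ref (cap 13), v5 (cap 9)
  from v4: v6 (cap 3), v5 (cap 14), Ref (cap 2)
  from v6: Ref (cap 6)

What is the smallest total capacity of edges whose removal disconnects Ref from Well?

Augment Well→Ref: bottleneck 4, flow now 4.
Augment Well→v3→Ref: bottleneck 6, flow now 10.
Augment Well→v4→Ref: bottleneck 2, flow now 12.
Augment Well→v4→v6→Ref: bottleneck 3, flow now 15.
No augmenting path remains; maximum flow = 15.
By max-flow min-cut, the minimum cut capacity equals the max flow.
In the residual graph, reachable from Well: {Well, v4, v5}.
Min-cut edges: Well→v3 (6), Well→Ref (4), v4→v6 (3), v4→Ref (2); capacity 6 + 4 + 3 + 2 = 15.

15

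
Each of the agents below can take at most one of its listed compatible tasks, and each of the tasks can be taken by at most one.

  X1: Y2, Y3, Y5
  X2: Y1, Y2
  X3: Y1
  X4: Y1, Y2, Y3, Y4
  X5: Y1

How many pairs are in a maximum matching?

Unit-capacity flow: source→left, listed edges, right→sink; max matching = max flow.
Augmenting path X1→Y2 (+1); matched 1.
Augmenting path X2→Y1 (+1); matched 2.
Augmenting path X4→Y3 (+1); matched 3.
Augmenting path X3→Y1→X2→Y2→X1→Y5 (+1); matched 4.
No augmenting path remains; maximum matching = 4.
König certificate: {X1, X2, X4, Y1} is a vertex cover of size 4 (every listed pair touches it), so no matching can be larger.

4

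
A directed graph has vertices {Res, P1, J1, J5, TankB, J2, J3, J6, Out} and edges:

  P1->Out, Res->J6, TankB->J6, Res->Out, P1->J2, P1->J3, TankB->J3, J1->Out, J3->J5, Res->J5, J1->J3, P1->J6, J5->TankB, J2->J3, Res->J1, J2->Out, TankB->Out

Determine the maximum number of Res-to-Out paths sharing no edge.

3

Assign every edge capacity 1; by Menger, the answer equals the max flow.
Path Res→Out (+1); total 1.
Path Res→J1→Out (+1); total 2.
Path Res→J5→TankB→Out (+1); total 3.
No residual Res→Out path; max flow = 3.
Certifying cut of size 3: {Res→J1, Res→J5, Res→Out}.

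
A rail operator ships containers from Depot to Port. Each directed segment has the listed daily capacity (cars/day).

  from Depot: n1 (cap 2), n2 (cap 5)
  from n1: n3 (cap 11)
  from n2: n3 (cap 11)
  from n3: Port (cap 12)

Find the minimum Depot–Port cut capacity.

Augment Depot→n1→n3→Port: bottleneck 2, flow now 2.
Augment Depot→n2→n3→Port: bottleneck 5, flow now 7.
No augmenting path remains; maximum flow = 7.
By max-flow min-cut, the minimum cut capacity equals the max flow.
In the residual graph, reachable from Depot: {Depot}.
Min-cut edges: Depot→n1 (2), Depot→n2 (5); capacity 2 + 5 = 7.

7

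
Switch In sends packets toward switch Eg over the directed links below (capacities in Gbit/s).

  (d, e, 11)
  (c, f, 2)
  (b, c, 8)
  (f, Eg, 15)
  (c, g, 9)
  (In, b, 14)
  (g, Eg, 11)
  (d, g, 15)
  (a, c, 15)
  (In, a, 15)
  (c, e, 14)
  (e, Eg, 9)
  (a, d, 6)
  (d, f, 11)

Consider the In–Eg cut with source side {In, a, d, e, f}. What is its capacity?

68

Edges leaving {In, a, d, e, f}: In→b (14), a→c (15), d→g (15), e→Eg (9), f→Eg (15).
Cut capacity = 14 + 15 + 15 + 9 + 15 = 68.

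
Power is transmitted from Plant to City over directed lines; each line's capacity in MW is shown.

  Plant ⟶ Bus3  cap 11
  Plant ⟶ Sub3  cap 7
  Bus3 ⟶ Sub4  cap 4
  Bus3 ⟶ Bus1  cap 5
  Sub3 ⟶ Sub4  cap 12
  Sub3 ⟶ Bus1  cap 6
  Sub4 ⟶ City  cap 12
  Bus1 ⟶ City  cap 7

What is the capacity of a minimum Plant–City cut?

Augment Plant→Bus3→Sub4→City: bottleneck 4, flow now 4.
Augment Plant→Bus3→Bus1→City: bottleneck 5, flow now 9.
Augment Plant→Sub3→Sub4→City: bottleneck 7, flow now 16.
No augmenting path remains; maximum flow = 16.
By max-flow min-cut, the minimum cut capacity equals the max flow.
In the residual graph, reachable from Plant: {Plant, Bus3}.
Min-cut edges: Plant→Sub3 (7), Bus3→Sub4 (4), Bus3→Bus1 (5); capacity 7 + 4 + 5 = 16.

16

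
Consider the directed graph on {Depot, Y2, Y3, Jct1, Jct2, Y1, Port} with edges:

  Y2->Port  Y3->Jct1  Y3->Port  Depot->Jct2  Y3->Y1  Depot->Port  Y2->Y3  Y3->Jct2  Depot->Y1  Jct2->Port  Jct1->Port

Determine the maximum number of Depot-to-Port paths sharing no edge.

Assign every edge capacity 1; by Menger, the answer equals the max flow.
Path Depot→Port (+1); total 1.
Path Depot→Jct2→Port (+1); total 2.
No residual Depot→Port path; max flow = 2.
Certifying cut of size 2: {Depot→Jct2, Depot→Port}.

2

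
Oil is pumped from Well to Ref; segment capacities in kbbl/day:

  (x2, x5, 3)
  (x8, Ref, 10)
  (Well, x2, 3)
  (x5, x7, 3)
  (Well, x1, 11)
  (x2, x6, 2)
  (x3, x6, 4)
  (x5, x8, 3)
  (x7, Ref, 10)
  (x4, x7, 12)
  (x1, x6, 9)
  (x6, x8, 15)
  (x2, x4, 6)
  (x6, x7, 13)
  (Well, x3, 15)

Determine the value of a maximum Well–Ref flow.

16

Augment Well→x1→x6→x7→Ref: bottleneck 9, flow now 9.
Augment Well→x2→x4→x7→Ref: bottleneck 1, flow now 10.
Augment Well→x2→x5→x8→Ref: bottleneck 2, flow now 12.
Augment Well→x3→x6→x8→Ref: bottleneck 4, flow now 16.
No augmenting path remains; maximum flow = 16.
In the residual graph, reachable from Well: {Well, x1, x3}.
Min-cut edges: Well→x2 (3), x1→x6 (9), x3→x6 (4); capacity 3 + 9 + 4 = 16.
This cut is saturated, so no flow can exceed 16.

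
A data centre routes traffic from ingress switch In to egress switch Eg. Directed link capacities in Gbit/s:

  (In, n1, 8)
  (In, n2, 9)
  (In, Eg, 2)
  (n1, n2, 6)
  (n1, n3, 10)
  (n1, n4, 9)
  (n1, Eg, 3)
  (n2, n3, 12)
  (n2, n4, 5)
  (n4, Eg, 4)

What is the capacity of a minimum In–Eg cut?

Augment In→Eg: bottleneck 2, flow now 2.
Augment In→n1→Eg: bottleneck 3, flow now 5.
Augment In→n1→n4→Eg: bottleneck 4, flow now 9.
No augmenting path remains; maximum flow = 9.
By max-flow min-cut, the minimum cut capacity equals the max flow.
In the residual graph, reachable from In: {In, n1, n2, n3, n4}.
Min-cut edges: In→Eg (2), n1→Eg (3), n4→Eg (4); capacity 2 + 3 + 4 = 9.

9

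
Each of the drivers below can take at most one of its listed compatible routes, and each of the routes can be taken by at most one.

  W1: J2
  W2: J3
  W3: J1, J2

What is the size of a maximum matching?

Unit-capacity flow: source→left, listed edges, right→sink; max matching = max flow.
Augmenting path W1→J2 (+1); matched 1.
Augmenting path W2→J3 (+1); matched 2.
Augmenting path W3→J1 (+1); matched 3.
No augmenting path remains; maximum matching = 3.
König certificate: {W1, W2, W3} is a vertex cover of size 3 (every listed pair touches it), so no matching can be larger.

3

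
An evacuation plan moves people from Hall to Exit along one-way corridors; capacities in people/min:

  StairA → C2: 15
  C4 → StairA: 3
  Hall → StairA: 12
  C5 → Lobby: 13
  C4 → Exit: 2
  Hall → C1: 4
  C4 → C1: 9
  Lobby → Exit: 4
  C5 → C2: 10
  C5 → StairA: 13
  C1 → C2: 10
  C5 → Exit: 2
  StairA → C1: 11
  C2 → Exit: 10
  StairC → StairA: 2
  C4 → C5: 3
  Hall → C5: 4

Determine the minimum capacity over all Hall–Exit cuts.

Augment Hall→C5→Exit: bottleneck 2, flow now 2.
Augment Hall→C5→C2→Exit: bottleneck 2, flow now 4.
Augment Hall→StairA→C2→Exit: bottleneck 8, flow now 12.
Augment Hall→StairA→C2→C5→Lobby→Exit: bottleneck 2, flow now 14. (uses reverse residual edge)
No augmenting path remains; maximum flow = 14.
By max-flow min-cut, the minimum cut capacity equals the max flow.
In the residual graph, reachable from Hall: {Hall, StairA, C1, C2}.
Min-cut edges: Hall→C5 (4), C2→Exit (10); capacity 4 + 10 = 14.

14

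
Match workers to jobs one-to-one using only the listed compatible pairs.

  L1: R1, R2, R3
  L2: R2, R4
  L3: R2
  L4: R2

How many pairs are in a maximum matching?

3

Unit-capacity flow: source→left, listed edges, right→sink; max matching = max flow.
Augmenting path L1→R1 (+1); matched 1.
Augmenting path L2→R2 (+1); matched 2.
Augmenting path L3→R2→L2→R4 (+1); matched 3.
No augmenting path remains; maximum matching = 3.
König certificate: {L1, L2, R2} is a vertex cover of size 3 (every listed pair touches it), so no matching can be larger.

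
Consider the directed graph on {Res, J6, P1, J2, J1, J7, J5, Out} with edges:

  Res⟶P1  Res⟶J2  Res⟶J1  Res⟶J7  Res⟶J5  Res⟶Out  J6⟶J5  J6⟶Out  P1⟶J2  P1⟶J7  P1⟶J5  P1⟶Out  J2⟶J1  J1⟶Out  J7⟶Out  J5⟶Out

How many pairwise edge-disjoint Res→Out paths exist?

5

Assign every edge capacity 1; by Menger, the answer equals the max flow.
Path Res→Out (+1); total 1.
Path Res→P1→Out (+1); total 2.
Path Res→J1→Out (+1); total 3.
Path Res→J7→Out (+1); total 4.
Path Res→J5→Out (+1); total 5.
No residual Res→Out path; max flow = 5.
Certifying cut of size 5: {J1→Out, Res→J5, Res→J7, Res→Out, Res→P1}.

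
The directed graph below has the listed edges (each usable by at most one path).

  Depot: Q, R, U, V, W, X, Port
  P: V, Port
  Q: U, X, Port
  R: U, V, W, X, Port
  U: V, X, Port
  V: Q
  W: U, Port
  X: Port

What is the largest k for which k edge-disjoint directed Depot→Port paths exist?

Assign every edge capacity 1; by Menger, the answer equals the max flow.
Path Depot→Port (+1); total 1.
Path Depot→Q→Port (+1); total 2.
Path Depot→R→Port (+1); total 3.
Path Depot→U→Port (+1); total 4.
Path Depot→W→Port (+1); total 5.
Path Depot→X→Port (+1); total 6.
No residual Depot→Port path; max flow = 6.
Certifying cut of size 6: {Depot→Port, Depot→R, Depot→W, Q→Port, U→Port, X→Port}.

6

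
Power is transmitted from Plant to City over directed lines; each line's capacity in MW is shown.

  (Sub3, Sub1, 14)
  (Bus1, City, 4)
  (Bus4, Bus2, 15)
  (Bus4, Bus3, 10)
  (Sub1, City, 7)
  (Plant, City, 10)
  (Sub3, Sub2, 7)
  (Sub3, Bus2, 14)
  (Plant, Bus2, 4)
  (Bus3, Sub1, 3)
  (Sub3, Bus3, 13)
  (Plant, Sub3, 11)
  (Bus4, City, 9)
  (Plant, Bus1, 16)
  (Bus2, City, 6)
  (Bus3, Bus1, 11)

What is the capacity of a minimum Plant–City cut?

27

Augment Plant→City: bottleneck 10, flow now 10.
Augment Plant→Bus2→City: bottleneck 4, flow now 14.
Augment Plant→Bus1→City: bottleneck 4, flow now 18.
Augment Plant→Sub3→Bus2→City: bottleneck 2, flow now 20.
Augment Plant→Sub3→Sub1→City: bottleneck 7, flow now 27.
No augmenting path remains; maximum flow = 27.
By max-flow min-cut, the minimum cut capacity equals the max flow.
In the residual graph, reachable from Plant: {Plant, Sub3, Bus3, Bus2, Bus1, Sub2, Sub1}.
Min-cut edges: Plant→City (10), Bus2→City (6), Bus1→City (4), Sub1→City (7); capacity 10 + 6 + 4 + 7 = 27.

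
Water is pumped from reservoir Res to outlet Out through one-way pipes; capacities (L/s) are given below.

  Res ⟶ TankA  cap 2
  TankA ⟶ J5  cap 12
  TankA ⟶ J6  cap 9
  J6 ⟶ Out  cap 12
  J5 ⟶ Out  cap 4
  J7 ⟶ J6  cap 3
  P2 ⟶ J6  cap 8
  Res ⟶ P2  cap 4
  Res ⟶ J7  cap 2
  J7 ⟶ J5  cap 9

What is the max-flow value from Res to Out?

8

Augment Res→P2→J6→Out: bottleneck 4, flow now 4.
Augment Res→TankA→J6→Out: bottleneck 2, flow now 6.
Augment Res→J7→J6→Out: bottleneck 2, flow now 8.
No augmenting path remains; maximum flow = 8.
In the residual graph, reachable from Res: {Res}.
Min-cut edges: Res→P2 (4), Res→TankA (2), Res→J7 (2); capacity 4 + 2 + 2 = 8.
This cut is saturated, so no flow can exceed 8.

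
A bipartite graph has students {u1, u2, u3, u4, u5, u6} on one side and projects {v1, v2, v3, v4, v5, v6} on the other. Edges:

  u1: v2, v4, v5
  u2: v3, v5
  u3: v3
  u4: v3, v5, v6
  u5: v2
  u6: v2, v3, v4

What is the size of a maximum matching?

Unit-capacity flow: source→left, listed edges, right→sink; max matching = max flow.
Augmenting path u1→v2 (+1); matched 1.
Augmenting path u2→v3 (+1); matched 2.
Augmenting path u4→v5 (+1); matched 3.
Augmenting path u6→v4 (+1); matched 4.
Augmenting path u3→v3→u2→v5→u4→v6 (+1); matched 5.
No augmenting path remains; maximum matching = 5.
König certificate: {u4, v2, v3, v4, v5} is a vertex cover of size 5 (every listed pair touches it), so no matching can be larger.

5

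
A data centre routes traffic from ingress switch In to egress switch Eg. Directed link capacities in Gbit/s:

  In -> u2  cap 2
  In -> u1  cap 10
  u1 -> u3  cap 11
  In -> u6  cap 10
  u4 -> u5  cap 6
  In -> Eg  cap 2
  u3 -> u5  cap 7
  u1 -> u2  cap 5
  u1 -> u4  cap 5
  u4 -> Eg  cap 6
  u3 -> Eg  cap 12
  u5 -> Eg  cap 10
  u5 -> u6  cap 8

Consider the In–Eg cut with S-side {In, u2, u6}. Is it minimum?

Yes — it is a minimum cut (capacity 12).

Given cut capacity: 10 + 2 = 12.
Augment In→Eg: bottleneck 2, flow now 2.
Augment In→u1→u3→Eg: bottleneck 10, flow now 12.
No augmenting path remains; maximum flow = 12.
Cut capacity 12 equals the max flow, so it is a minimum cut.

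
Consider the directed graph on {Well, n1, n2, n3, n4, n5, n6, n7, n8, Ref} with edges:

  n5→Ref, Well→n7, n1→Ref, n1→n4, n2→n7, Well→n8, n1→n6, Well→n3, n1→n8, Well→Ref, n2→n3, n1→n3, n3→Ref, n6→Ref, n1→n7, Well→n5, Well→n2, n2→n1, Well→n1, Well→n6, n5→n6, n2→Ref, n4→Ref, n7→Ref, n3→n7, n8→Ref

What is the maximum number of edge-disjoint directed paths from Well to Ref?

Assign every edge capacity 1; by Menger, the answer equals the max flow.
Path Well→Ref (+1); total 1.
Path Well→n1→Ref (+1); total 2.
Path Well→n2→Ref (+1); total 3.
Path Well→n3→Ref (+1); total 4.
Path Well→n5→Ref (+1); total 5.
Path Well→n6→Ref (+1); total 6.
Path Well→n7→Ref (+1); total 7.
Path Well→n8→Ref (+1); total 8.
No residual Well→Ref path; max flow = 8.
Certifying cut of size 8: {Well→Ref, Well→n1, Well→n2, Well→n3, Well→n5, Well→n6, Well→n7, Well→n8}.

8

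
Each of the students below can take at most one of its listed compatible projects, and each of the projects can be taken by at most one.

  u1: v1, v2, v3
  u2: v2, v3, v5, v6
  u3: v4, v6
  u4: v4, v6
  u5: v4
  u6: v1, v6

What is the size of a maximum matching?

Unit-capacity flow: source→left, listed edges, right→sink; max matching = max flow.
Augmenting path u1→v1 (+1); matched 1.
Augmenting path u2→v2 (+1); matched 2.
Augmenting path u3→v4 (+1); matched 3.
Augmenting path u4→v6 (+1); matched 4.
Augmenting path u6→v1→u1→v3 (+1); matched 5.
No augmenting path remains; maximum matching = 5.
König certificate: {u1, u2, u6, v4, v6} is a vertex cover of size 5 (every listed pair touches it), so no matching can be larger.

5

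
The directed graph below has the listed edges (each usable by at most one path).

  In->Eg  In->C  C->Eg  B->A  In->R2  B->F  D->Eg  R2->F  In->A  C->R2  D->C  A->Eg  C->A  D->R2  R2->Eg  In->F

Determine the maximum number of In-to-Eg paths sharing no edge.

4

Assign every edge capacity 1; by Menger, the answer equals the max flow.
Path In→Eg (+1); total 1.
Path In→C→Eg (+1); total 2.
Path In→A→Eg (+1); total 3.
Path In→R2→Eg (+1); total 4.
No residual In→Eg path; max flow = 4.
Certifying cut of size 4: {In→A, In→C, In→Eg, In→R2}.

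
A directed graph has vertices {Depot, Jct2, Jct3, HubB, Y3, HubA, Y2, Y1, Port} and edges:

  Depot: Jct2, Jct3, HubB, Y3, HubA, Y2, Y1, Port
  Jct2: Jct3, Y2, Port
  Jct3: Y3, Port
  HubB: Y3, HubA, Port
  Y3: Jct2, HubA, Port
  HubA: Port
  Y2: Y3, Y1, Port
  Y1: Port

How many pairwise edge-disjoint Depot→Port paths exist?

8

Assign every edge capacity 1; by Menger, the answer equals the max flow.
Path Depot→Port (+1); total 1.
Path Depot→Jct2→Port (+1); total 2.
Path Depot→Jct3→Port (+1); total 3.
Path Depot→HubB→Port (+1); total 4.
Path Depot→Y3→Port (+1); total 5.
Path Depot→HubA→Port (+1); total 6.
Path Depot→Y2→Port (+1); total 7.
Path Depot→Y1→Port (+1); total 8.
No residual Depot→Port path; max flow = 8.
Certifying cut of size 8: {Depot→HubA, Depot→HubB, Depot→Jct2, Depot→Jct3, Depot→Port, Depot→Y1, Depot→Y2, Depot→Y3}.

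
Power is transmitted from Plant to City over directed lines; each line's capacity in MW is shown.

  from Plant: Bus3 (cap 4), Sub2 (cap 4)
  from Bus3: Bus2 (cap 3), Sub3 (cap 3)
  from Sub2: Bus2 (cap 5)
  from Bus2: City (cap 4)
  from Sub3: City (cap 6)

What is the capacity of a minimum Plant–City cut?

Augment Plant→Bus3→Bus2→City: bottleneck 3, flow now 3.
Augment Plant→Bus3→Sub3→City: bottleneck 1, flow now 4.
Augment Plant→Sub2→Bus2→City: bottleneck 1, flow now 5.
Augment Plant→Sub2→Bus2→Bus3→Sub3→City: bottleneck 2, flow now 7. (uses reverse residual edge)
No augmenting path remains; maximum flow = 7.
By max-flow min-cut, the minimum cut capacity equals the max flow.
In the residual graph, reachable from Plant: {Plant, Bus3, Sub2, Bus2}.
Min-cut edges: Bus3→Sub3 (3), Bus2→City (4); capacity 3 + 4 = 7.

7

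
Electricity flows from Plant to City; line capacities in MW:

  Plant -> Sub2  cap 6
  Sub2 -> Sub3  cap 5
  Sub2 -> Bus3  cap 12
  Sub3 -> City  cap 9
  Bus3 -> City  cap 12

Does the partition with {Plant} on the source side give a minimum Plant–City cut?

Given cut capacity: 6 = 6.
Augment Plant→Sub2→Sub3→City: bottleneck 5, flow now 5.
Augment Plant→Sub2→Bus3→City: bottleneck 1, flow now 6.
No augmenting path remains; maximum flow = 6.
Cut capacity 6 equals the max flow, so it is a minimum cut.

Yes — it is a minimum cut (capacity 6).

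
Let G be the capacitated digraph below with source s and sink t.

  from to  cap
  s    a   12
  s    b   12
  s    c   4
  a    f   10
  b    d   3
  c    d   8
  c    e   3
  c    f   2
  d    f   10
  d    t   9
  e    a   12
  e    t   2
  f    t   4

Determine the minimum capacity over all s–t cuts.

Augment s→a→f→t: bottleneck 4, flow now 4.
Augment s→b→d→t: bottleneck 3, flow now 7.
Augment s→c→d→t: bottleneck 4, flow now 11.
No augmenting path remains; maximum flow = 11.
By max-flow min-cut, the minimum cut capacity equals the max flow.
In the residual graph, reachable from s: {s, a, b, f}.
Min-cut edges: s→c (4), b→d (3), f→t (4); capacity 4 + 3 + 4 = 11.

11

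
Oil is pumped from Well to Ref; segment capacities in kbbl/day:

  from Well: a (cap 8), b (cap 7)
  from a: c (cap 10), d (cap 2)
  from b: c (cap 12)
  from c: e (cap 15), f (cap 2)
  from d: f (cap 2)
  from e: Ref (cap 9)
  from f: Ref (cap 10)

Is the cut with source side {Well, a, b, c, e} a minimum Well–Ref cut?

Given cut capacity: 2 + 2 + 9 = 13.
Augment Well→a→c→e→Ref: bottleneck 8, flow now 8.
Augment Well→b→c→e→Ref: bottleneck 1, flow now 9.
Augment Well→b→c→f→Ref: bottleneck 2, flow now 11.
Augment Well→b→c→a→d→f→Ref: bottleneck 2, flow now 13. (uses reverse residual edge)
No augmenting path remains; maximum flow = 13.
Cut capacity 13 equals the max flow, so it is a minimum cut.

Yes — it is a minimum cut (capacity 13).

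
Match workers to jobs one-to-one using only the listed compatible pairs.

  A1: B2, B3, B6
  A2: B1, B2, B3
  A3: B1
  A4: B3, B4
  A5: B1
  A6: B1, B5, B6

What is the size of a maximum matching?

Unit-capacity flow: source→left, listed edges, right→sink; max matching = max flow.
Augmenting path A1→B2 (+1); matched 1.
Augmenting path A2→B1 (+1); matched 2.
Augmenting path A4→B3 (+1); matched 3.
Augmenting path A6→B5 (+1); matched 4.
Augmenting path A3→B1→A2→B2→A1→B6 (+1); matched 5.
No augmenting path remains; maximum matching = 5.
König certificate: {A1, A2, A4, A6, B1} is a vertex cover of size 5 (every listed pair touches it), so no matching can be larger.

5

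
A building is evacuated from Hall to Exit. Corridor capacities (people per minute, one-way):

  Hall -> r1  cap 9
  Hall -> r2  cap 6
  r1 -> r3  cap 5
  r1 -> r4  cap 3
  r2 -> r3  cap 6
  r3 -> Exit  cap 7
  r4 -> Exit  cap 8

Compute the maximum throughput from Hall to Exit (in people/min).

10

Augment Hall→r1→r3→Exit: bottleneck 5, flow now 5.
Augment Hall→r1→r4→Exit: bottleneck 3, flow now 8.
Augment Hall→r2→r3→Exit: bottleneck 2, flow now 10.
No augmenting path remains; maximum flow = 10.
In the residual graph, reachable from Hall: {Hall, r1, r2, r3}.
Min-cut edges: r1→r4 (3), r3→Exit (7); capacity 3 + 7 = 10.
This cut is saturated, so no flow can exceed 10.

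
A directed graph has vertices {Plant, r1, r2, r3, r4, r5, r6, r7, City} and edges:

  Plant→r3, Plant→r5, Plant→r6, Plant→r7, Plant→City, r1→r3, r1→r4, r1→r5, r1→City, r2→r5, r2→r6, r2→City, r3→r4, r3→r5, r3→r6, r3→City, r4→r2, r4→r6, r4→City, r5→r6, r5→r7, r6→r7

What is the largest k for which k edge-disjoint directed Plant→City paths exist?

2

Assign every edge capacity 1; by Menger, the answer equals the max flow.
Path Plant→City (+1); total 1.
Path Plant→r3→City (+1); total 2.
No residual Plant→City path; max flow = 2.
Certifying cut of size 2: {Plant→City, Plant→r3}.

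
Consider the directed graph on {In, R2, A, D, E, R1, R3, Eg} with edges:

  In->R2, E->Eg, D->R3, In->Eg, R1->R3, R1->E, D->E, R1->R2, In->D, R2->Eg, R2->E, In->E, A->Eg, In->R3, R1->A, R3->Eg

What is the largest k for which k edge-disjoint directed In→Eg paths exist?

4

Assign every edge capacity 1; by Menger, the answer equals the max flow.
Path In→Eg (+1); total 1.
Path In→R2→Eg (+1); total 2.
Path In→E→Eg (+1); total 3.
Path In→R3→Eg (+1); total 4.
No residual In→Eg path; max flow = 4.
Certifying cut of size 4: {E→Eg, In→Eg, In→R2, R3→Eg}.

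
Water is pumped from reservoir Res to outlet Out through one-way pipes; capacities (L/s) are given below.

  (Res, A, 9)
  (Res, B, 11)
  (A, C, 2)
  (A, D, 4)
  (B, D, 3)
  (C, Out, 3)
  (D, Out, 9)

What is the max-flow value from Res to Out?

9

Augment Res→A→C→Out: bottleneck 2, flow now 2.
Augment Res→A→D→Out: bottleneck 4, flow now 6.
Augment Res→B→D→Out: bottleneck 3, flow now 9.
No augmenting path remains; maximum flow = 9.
In the residual graph, reachable from Res: {Res, A, B}.
Min-cut edges: A→C (2), A→D (4), B→D (3); capacity 2 + 4 + 3 = 9.
This cut is saturated, so no flow can exceed 9.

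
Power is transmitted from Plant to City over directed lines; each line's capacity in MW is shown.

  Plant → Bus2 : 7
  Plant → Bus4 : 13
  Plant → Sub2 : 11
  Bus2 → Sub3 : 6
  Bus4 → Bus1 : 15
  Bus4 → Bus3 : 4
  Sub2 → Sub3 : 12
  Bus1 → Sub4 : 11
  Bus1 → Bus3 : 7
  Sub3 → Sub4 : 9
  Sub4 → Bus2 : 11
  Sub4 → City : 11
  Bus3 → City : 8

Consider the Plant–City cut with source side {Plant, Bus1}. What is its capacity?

Edges leaving {Plant, Bus1}: Plant→Bus2 (7), Plant→Bus4 (13), Plant→Sub2 (11), Bus1→Sub4 (11), Bus1→Bus3 (7).
Cut capacity = 7 + 13 + 11 + 11 + 7 = 49.

49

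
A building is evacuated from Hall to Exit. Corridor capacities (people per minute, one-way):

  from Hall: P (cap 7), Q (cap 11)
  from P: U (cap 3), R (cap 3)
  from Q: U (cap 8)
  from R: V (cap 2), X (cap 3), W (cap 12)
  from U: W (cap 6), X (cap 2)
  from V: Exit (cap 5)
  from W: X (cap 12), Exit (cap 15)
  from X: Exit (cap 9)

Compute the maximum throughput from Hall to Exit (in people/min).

11

Augment Hall→P→R→V→Exit: bottleneck 2, flow now 2.
Augment Hall→P→R→W→Exit: bottleneck 1, flow now 3.
Augment Hall→P→U→W→Exit: bottleneck 3, flow now 6.
Augment Hall→Q→U→W→Exit: bottleneck 3, flow now 9.
Augment Hall→Q→U→X→Exit: bottleneck 2, flow now 11.
No augmenting path remains; maximum flow = 11.
In the residual graph, reachable from Hall: {Hall, P, Q, U}.
Min-cut edges: P→R (3), U→W (6), U→X (2); capacity 3 + 6 + 2 = 11.
This cut is saturated, so no flow can exceed 11.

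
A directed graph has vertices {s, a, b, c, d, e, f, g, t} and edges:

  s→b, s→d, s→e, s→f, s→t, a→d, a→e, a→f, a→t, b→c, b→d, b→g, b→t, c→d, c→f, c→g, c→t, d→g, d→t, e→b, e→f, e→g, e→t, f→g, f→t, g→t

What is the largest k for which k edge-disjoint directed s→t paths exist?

5

Assign every edge capacity 1; by Menger, the answer equals the max flow.
Path s→t (+1); total 1.
Path s→b→t (+1); total 2.
Path s→d→t (+1); total 3.
Path s→e→t (+1); total 4.
Path s→f→t (+1); total 5.
No residual s→t path; max flow = 5.
Certifying cut of size 5: {s→b, s→d, s→e, s→f, s→t}.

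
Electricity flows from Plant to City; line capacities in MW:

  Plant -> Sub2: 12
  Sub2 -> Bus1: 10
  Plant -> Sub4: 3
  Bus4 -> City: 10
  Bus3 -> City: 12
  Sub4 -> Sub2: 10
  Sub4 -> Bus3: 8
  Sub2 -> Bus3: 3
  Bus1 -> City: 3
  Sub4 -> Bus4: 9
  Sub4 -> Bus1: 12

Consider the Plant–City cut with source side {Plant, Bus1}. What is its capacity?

Edges leaving {Plant, Bus1}: Plant→Sub4 (3), Plant→Sub2 (12), Bus1→City (3).
Cut capacity = 3 + 12 + 3 = 18.

18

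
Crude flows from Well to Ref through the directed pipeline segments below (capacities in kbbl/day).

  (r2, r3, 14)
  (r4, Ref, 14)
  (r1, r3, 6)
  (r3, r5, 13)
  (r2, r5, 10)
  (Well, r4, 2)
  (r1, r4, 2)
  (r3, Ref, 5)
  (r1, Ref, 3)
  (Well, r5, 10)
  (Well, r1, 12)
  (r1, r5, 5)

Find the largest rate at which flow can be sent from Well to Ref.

12

Augment Well→r1→Ref: bottleneck 3, flow now 3.
Augment Well→r4→Ref: bottleneck 2, flow now 5.
Augment Well→r1→r3→Ref: bottleneck 5, flow now 10.
Augment Well→r1→r4→Ref: bottleneck 2, flow now 12.
No augmenting path remains; maximum flow = 12.
In the residual graph, reachable from Well: {Well, r1, r3, r5}.
Min-cut edges: Well→r4 (2), r1→r4 (2), r1→Ref (3), r3→Ref (5); capacity 2 + 2 + 3 + 5 = 12.
This cut is saturated, so no flow can exceed 12.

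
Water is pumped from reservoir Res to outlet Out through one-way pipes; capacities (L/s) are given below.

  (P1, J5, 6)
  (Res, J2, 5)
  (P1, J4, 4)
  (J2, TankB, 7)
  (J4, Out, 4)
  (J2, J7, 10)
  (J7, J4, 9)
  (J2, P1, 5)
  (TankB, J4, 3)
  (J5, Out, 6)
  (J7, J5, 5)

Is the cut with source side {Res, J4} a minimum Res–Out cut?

No — its capacity is 9, but the minimum cut has capacity 5.

Given cut capacity: 5 + 4 = 9.
Augment Res→J2→TankB→J4→Out: bottleneck 3, flow now 3.
Augment Res→J2→J7→J5→Out: bottleneck 2, flow now 5.
No augmenting path remains; maximum flow = 5.
In the residual graph, reachable from Res: {Res}.
Min-cut edges: Res→J2 (5); capacity 5 = 5.
Cut capacity 9 exceeds the max flow 5, so it is not minimum.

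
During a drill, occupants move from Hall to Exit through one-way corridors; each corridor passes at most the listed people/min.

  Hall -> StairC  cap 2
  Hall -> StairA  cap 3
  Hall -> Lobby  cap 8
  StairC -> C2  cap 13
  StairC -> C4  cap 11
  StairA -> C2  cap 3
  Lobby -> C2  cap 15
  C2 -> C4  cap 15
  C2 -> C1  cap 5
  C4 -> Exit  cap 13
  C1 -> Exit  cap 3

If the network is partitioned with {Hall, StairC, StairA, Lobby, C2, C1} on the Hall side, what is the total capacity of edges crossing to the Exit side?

Edges leaving {Hall, StairC, StairA, Lobby, C2, C1}: StairC→C4 (11), C2→C4 (15), C1→Exit (3).
Cut capacity = 11 + 15 + 3 = 29.

29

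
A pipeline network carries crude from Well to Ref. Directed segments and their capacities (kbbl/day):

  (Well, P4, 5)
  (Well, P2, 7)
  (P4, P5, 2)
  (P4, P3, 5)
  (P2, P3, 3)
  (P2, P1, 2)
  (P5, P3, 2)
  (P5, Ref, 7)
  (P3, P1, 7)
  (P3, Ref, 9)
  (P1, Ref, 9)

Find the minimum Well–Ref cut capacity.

10

Augment Well→P4→P5→Ref: bottleneck 2, flow now 2.
Augment Well→P4→P3→Ref: bottleneck 3, flow now 5.
Augment Well→P2→P3→Ref: bottleneck 3, flow now 8.
Augment Well→P2→P1→Ref: bottleneck 2, flow now 10.
No augmenting path remains; maximum flow = 10.
By max-flow min-cut, the minimum cut capacity equals the max flow.
In the residual graph, reachable from Well: {Well, P2}.
Min-cut edges: Well→P4 (5), P2→P3 (3), P2→P1 (2); capacity 5 + 3 + 2 = 10.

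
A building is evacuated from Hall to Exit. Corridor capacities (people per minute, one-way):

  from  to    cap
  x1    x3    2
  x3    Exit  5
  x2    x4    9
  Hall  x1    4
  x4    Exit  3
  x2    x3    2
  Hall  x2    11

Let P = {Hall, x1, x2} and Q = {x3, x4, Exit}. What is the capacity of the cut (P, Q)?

13

Edges leaving {Hall, x1, x2}: x1→x3 (2), x2→x3 (2), x2→x4 (9).
Cut capacity = 2 + 2 + 9 = 13.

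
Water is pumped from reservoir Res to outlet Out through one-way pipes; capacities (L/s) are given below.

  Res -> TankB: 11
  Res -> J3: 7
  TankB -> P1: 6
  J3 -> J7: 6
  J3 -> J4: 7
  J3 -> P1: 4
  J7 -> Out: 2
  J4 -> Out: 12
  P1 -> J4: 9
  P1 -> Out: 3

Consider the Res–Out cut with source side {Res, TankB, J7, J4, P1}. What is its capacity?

Edges leaving {Res, TankB, J7, J4, P1}: Res→J3 (7), J7→Out (2), J4→Out (12), P1→Out (3).
Cut capacity = 7 + 2 + 12 + 3 = 24.

24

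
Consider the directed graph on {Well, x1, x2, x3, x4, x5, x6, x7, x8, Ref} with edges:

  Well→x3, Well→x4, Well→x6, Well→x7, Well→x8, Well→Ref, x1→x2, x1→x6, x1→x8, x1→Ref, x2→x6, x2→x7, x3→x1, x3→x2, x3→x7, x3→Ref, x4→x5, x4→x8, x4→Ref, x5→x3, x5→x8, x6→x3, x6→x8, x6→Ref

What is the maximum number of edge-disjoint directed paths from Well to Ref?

4

Assign every edge capacity 1; by Menger, the answer equals the max flow.
Path Well→Ref (+1); total 1.
Path Well→x3→Ref (+1); total 2.
Path Well→x4→Ref (+1); total 3.
Path Well→x6→Ref (+1); total 4.
No residual Well→Ref path; max flow = 4.
Certifying cut of size 4: {Well→Ref, Well→x3, Well→x4, Well→x6}.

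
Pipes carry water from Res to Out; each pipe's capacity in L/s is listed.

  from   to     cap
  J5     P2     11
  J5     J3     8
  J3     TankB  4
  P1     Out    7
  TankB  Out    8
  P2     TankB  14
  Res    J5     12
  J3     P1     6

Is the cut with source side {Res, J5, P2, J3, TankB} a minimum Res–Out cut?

Given cut capacity: 6 + 8 = 14.
Augment Res→J5→P2→TankB→Out: bottleneck 8, flow now 8.
Augment Res→J5→J3→P1→Out: bottleneck 4, flow now 12.
No augmenting path remains; maximum flow = 12.
In the residual graph, reachable from Res: {Res}.
Min-cut edges: Res→J5 (12); capacity 12 = 12.
Cut capacity 14 exceeds the max flow 12, so it is not minimum.

No — its capacity is 14, but the minimum cut has capacity 12.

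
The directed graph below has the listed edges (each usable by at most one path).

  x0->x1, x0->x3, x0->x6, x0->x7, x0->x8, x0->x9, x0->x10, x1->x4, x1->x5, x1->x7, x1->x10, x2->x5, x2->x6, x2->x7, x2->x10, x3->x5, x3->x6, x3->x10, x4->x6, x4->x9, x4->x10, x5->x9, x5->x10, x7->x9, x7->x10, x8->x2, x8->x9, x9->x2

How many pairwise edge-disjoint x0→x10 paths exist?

6

Assign every edge capacity 1; by Menger, the answer equals the max flow.
Path x0→x10 (+1); total 1.
Path x0→x1→x10 (+1); total 2.
Path x0→x3→x10 (+1); total 3.
Path x0→x7→x10 (+1); total 4.
Path x0→x8→x2→x10 (+1); total 5.
Path x0→x9→x2→x5→x10 (+1); total 6.
No residual x0→x10 path; max flow = 6.
Certifying cut of size 6: {x0→x1, x0→x10, x0→x3, x0→x7, x0→x8, x0→x9}.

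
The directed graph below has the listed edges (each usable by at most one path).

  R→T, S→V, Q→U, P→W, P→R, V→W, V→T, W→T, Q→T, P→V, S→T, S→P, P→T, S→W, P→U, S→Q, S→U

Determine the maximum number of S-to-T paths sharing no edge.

5

Assign every edge capacity 1; by Menger, the answer equals the max flow.
Path S→T (+1); total 1.
Path S→P→T (+1); total 2.
Path S→Q→T (+1); total 3.
Path S→V→T (+1); total 4.
Path S→W→T (+1); total 5.
No residual S→T path; max flow = 5.
Certifying cut of size 5: {S→P, S→Q, S→T, S→V, S→W}.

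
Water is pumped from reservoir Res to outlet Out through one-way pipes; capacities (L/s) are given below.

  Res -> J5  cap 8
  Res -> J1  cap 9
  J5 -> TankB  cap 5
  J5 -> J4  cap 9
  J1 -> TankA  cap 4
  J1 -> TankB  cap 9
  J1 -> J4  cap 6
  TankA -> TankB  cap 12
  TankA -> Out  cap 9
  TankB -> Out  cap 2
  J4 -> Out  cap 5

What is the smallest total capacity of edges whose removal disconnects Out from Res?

11

Augment Res→J5→TankB→Out: bottleneck 2, flow now 2.
Augment Res→J5→J4→Out: bottleneck 5, flow now 7.
Augment Res→J1→TankA→Out: bottleneck 4, flow now 11.
No augmenting path remains; maximum flow = 11.
By max-flow min-cut, the minimum cut capacity equals the max flow.
In the residual graph, reachable from Res: {Res, J5, J1, TankB, J4}.
Min-cut edges: J1→TankA (4), TankB→Out (2), J4→Out (5); capacity 4 + 2 + 5 = 11.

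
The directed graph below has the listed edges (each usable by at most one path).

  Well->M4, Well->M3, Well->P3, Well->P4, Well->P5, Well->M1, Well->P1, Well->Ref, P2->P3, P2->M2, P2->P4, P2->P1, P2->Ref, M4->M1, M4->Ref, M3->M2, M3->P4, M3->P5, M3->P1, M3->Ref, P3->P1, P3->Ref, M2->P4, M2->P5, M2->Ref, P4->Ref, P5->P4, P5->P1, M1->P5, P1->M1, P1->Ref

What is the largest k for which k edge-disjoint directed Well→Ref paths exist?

Assign every edge capacity 1; by Menger, the answer equals the max flow.
Path Well→Ref (+1); total 1.
Path Well→M4→Ref (+1); total 2.
Path Well→M3→Ref (+1); total 3.
Path Well→P3→Ref (+1); total 4.
Path Well→P4→Ref (+1); total 5.
Path Well→P1→Ref (+1); total 6.
No residual Well→Ref path; max flow = 6.
Certifying cut of size 6: {P1→Ref, P4→Ref, Well→M3, Well→M4, Well→P3, Well→Ref}.

6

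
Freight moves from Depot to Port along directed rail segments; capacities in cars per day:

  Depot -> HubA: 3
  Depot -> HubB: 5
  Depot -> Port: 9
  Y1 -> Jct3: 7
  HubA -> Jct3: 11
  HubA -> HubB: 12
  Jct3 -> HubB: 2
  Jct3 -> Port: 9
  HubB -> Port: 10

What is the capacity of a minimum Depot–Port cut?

17

Augment Depot→Port: bottleneck 9, flow now 9.
Augment Depot→HubB→Port: bottleneck 5, flow now 14.
Augment Depot→HubA→Jct3→Port: bottleneck 3, flow now 17.
No augmenting path remains; maximum flow = 17.
By max-flow min-cut, the minimum cut capacity equals the max flow.
In the residual graph, reachable from Depot: {Depot}.
Min-cut edges: Depot→HubA (3), Depot→HubB (5), Depot→Port (9); capacity 3 + 5 + 9 = 17.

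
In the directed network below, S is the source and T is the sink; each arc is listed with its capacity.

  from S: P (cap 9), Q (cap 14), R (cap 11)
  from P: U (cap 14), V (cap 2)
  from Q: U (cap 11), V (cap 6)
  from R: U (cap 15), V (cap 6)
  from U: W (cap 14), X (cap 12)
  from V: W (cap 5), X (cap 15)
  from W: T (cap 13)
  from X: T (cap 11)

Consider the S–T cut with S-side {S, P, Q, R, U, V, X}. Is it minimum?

Given cut capacity: 14 + 5 + 11 = 30.
Augment S→P→U→W→T: bottleneck 9, flow now 9.
Augment S→Q→U→W→T: bottleneck 4, flow now 13.
Augment S→Q→U→X→T: bottleneck 7, flow now 20.
Augment S→Q→V→X→T: bottleneck 3, flow now 23.
Augment S→R→U→X→T: bottleneck 1, flow now 24.
No augmenting path remains; maximum flow = 24.
In the residual graph, reachable from S: {S, P, Q, R, U, V, W, X}.
Min-cut edges: W→T (13), X→T (11); capacity 13 + 11 = 24.
Cut capacity 30 exceeds the max flow 24, so it is not minimum.

No — its capacity is 30, but the minimum cut has capacity 24.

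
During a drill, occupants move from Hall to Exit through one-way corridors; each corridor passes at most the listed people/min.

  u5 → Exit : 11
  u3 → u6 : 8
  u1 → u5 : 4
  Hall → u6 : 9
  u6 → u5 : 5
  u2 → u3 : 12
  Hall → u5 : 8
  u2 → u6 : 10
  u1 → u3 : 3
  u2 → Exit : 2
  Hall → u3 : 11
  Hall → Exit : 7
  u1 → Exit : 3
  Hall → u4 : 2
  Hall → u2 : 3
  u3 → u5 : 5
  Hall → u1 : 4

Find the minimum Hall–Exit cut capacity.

Augment Hall→Exit: bottleneck 7, flow now 7.
Augment Hall→u1→Exit: bottleneck 3, flow now 10.
Augment Hall→u2→Exit: bottleneck 2, flow now 12.
Augment Hall→u5→Exit: bottleneck 8, flow now 20.
Augment Hall→u1→u5→Exit: bottleneck 1, flow now 21.
Augment Hall→u3→u5→Exit: bottleneck 2, flow now 23.
No augmenting path remains; maximum flow = 23.
By max-flow min-cut, the minimum cut capacity equals the max flow.
In the residual graph, reachable from Hall: {Hall, u1, u2, u3, u4, u5, u6}.
Min-cut edges: Hall→Exit (7), u1→Exit (3), u2→Exit (2), u5→Exit (11); capacity 7 + 3 + 2 + 11 = 23.

23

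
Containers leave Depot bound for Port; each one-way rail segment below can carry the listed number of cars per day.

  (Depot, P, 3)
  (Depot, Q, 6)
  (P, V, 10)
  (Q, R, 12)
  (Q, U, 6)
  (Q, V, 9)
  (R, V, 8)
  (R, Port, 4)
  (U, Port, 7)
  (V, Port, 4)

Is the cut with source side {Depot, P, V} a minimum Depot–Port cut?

Given cut capacity: 6 + 4 = 10.
Augment Depot→P→V→Port: bottleneck 3, flow now 3.
Augment Depot→Q→R→Port: bottleneck 4, flow now 7.
Augment Depot→Q→U→Port: bottleneck 2, flow now 9.
No augmenting path remains; maximum flow = 9.
In the residual graph, reachable from Depot: {Depot}.
Min-cut edges: Depot→P (3), Depot→Q (6); capacity 3 + 6 = 9.
Cut capacity 10 exceeds the max flow 9, so it is not minimum.

No — its capacity is 10, but the minimum cut has capacity 9.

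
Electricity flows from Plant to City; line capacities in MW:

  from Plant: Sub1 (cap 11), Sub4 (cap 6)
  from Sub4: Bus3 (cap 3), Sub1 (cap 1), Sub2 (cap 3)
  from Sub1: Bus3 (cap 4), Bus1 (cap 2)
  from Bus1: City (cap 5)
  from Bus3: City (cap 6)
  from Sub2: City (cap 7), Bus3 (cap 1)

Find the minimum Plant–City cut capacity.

Augment Plant→Sub4→Bus3→City: bottleneck 3, flow now 3.
Augment Plant→Sub4→Sub2→City: bottleneck 3, flow now 6.
Augment Plant→Sub1→Bus1→City: bottleneck 2, flow now 8.
Augment Plant→Sub1→Bus3→City: bottleneck 3, flow now 11.
No augmenting path remains; maximum flow = 11.
By max-flow min-cut, the minimum cut capacity equals the max flow.
In the residual graph, reachable from Plant: {Plant, Sub4, Sub1, Bus3}.
Min-cut edges: Sub4→Sub2 (3), Sub1→Bus1 (2), Bus3→City (6); capacity 3 + 2 + 6 = 11.

11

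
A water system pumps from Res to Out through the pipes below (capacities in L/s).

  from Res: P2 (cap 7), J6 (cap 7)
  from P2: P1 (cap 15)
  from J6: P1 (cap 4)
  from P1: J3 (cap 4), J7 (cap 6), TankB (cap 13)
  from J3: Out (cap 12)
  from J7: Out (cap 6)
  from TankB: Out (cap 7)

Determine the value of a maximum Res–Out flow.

11

Augment Res→P2→P1→J3→Out: bottleneck 4, flow now 4.
Augment Res→P2→P1→J7→Out: bottleneck 3, flow now 7.
Augment Res→J6→P1→J7→Out: bottleneck 3, flow now 10.
Augment Res→J6→P1→TankB→Out: bottleneck 1, flow now 11.
No augmenting path remains; maximum flow = 11.
In the residual graph, reachable from Res: {Res, J6}.
Min-cut edges: Res→P2 (7), J6→P1 (4); capacity 7 + 4 = 11.
This cut is saturated, so no flow can exceed 11.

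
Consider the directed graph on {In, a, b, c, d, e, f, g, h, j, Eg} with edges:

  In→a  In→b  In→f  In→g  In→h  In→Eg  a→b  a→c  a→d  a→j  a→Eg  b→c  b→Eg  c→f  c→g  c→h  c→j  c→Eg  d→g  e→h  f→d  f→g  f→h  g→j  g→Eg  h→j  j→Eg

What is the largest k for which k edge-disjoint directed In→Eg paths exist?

Assign every edge capacity 1; by Menger, the answer equals the max flow.
Path In→Eg (+1); total 1.
Path In→a→Eg (+1); total 2.
Path In→b→Eg (+1); total 3.
Path In→g→Eg (+1); total 4.
Path In→h→j→Eg (+1); total 5.
No residual In→Eg path; max flow = 5.
Certifying cut of size 5: {In→Eg, In→a, In→b, g→Eg, j→Eg}.

5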